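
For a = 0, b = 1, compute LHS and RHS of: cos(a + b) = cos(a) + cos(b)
LHS = cos(0 + 1) = cos(1) ≈ 0.5403
RHS = cos(0) + cos(1) = cos(1) + 1 ≈ 1.54

LHS ≠ RHS (they differ by about 1), so the equation does not hold here.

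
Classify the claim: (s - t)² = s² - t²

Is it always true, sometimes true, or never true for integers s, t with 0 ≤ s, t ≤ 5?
Sometimes true

It holds at (s, t) = (4, 0) (both sides equal 16), but fails at (s, t) = (5, 2) (LHS = 9, RHS = 21).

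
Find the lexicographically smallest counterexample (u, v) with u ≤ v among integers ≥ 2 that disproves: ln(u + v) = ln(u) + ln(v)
(u, v) = (2, 3)

At (2, 2): both sides equal ln(4) ≈ 1.386, so it holds there.

Substituting (2, 3) into the claim:
LHS = ln(2 + 3) = ln(5) ≈ 1.609
RHS = ln(2) + ln(3) ≈ 1.792

Since LHS ≠ RHS, this pair disproves the claim, and no lexicographically smaller pair (u ≤ v, integers ≥ 2) does.

For instance (6, 9) is also a counterexample (LHS = ln(15) ≈ 2.708, RHS = ln(6) + ln(9) ≈ 3.989), but it's lexicographically larger.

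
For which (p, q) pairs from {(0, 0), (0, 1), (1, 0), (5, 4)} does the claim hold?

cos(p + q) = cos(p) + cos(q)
Testing each pair:
(0, 0): LHS = 1, RHS = 2 → fails
(0, 1): LHS = cos(1) ≈ 0.5403, RHS = cos(1) + 1 ≈ 1.54 → fails
(1, 0): LHS = cos(1) ≈ 0.5403, RHS = cos(1) + 1 ≈ 1.54 → fails
(5, 4): LHS = cos(9) ≈ -0.9111, RHS = cos(4) + cos(5) ≈ -0.37 → fails

No pair satisfies the claim.

Answer: None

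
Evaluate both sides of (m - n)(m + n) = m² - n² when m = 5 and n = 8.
LHS = (5 - 8)(5 + 8) = -39
RHS = 5² - 8² = -39

LHS = RHS: the two sides agree.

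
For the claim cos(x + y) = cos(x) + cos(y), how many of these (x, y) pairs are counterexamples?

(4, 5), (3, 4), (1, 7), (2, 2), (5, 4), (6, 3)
Testing each pair:
(4, 5): LHS = cos(9) ≈ -0.9111, RHS = cos(4) + cos(5) ≈ -0.37 → counterexample
(3, 4): LHS = cos(7) ≈ 0.7539, RHS = cos(3) + cos(4) ≈ -1.644 → counterexample
(1, 7): LHS = cos(8) ≈ -0.1455, RHS = cos(1) + cos(7) ≈ 1.294 → counterexample
(2, 2): LHS = cos(4) ≈ -0.6536, RHS = 2·cos(2) ≈ -0.8323 → counterexample
(5, 4): LHS = cos(9) ≈ -0.9111, RHS = cos(4) + cos(5) ≈ -0.37 → counterexample
(6, 3): LHS = cos(9) ≈ -0.9111, RHS = cos(3) + cos(6) ≈ -0.02982 → counterexample

That makes 6 counterexamples.

Answer: 6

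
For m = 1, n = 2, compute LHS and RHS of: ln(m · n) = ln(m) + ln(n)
LHS = ln(1 · 2) = ln(2) ≈ 0.6931
RHS = ln(1) + ln(2) = ln(2) ≈ 0.6931

LHS = RHS: the two sides agree.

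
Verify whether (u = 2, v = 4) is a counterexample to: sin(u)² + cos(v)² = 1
Substituting u = 2, v = 4:
LHS = sin(2)² + cos(4)² ≈ 1.254
RHS = 1

Since LHS ≠ RHS, this pair disproves the claim.

Answer: Yes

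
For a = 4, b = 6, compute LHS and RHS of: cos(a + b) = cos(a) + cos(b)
LHS = cos(4 + 6) = cos(10) ≈ -0.8391
RHS = cos(4) + cos(6) ≈ 0.3065

LHS ≠ RHS (they differ by about 1.146), so the equation does not hold here.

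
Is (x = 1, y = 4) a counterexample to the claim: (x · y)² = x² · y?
Substituting x = 1, y = 4:
LHS = (1 · 4)² = 16
RHS = 1² · 4 = 4

Since LHS ≠ RHS, this pair disproves the claim.

Answer: Yes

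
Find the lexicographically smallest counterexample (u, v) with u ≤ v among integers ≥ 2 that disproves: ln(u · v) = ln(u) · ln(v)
(u, v) = (2, 2)

Substituting (2, 2) into the claim:
LHS = ln(2 · 2) = ln(4) ≈ 1.386
RHS = ln(2) · ln(2) = ln(2)² ≈ 0.4805

Since LHS ≠ RHS, this pair disproves the claim, and no lexicographically smaller pair (u ≤ v, integers ≥ 2) does.

For instance (2, 4) is also a counterexample (LHS = ln(8) ≈ 2.079, RHS = ln(2)·ln(4) ≈ 0.9609), but it's lexicographically larger.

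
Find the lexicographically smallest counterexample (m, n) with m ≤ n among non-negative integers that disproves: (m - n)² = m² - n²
(m, n) = (0, 1)

Substituting (0, 1) into the claim:
LHS = (0 - 1)² = 1
RHS = 0² - 1² = -1

Since LHS ≠ RHS, this pair disproves the claim, and no lexicographically smaller pair (m ≤ n, non-negative integers) does.

For instance (4, 7) is also a counterexample (LHS = 9, RHS = -33), but it's lexicographically larger.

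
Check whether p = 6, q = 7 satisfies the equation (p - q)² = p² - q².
Substituting p = 6, q = 7:

LHS = (6 - 7)² = 1
RHS = 6² - 7² = -13

LHS ≠ RHS, so the equation does not hold at this point.

Answer: Fails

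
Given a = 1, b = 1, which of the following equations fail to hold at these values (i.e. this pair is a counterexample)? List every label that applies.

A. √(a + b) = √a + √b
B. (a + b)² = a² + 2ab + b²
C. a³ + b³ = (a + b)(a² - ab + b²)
A

Evaluating each claim at the given values:
A. LHS = √(2) ≈ 1.414, RHS = 2 → fails here (LHS ≠ RHS)
B. LHS = 4, RHS = 4 → holds here (LHS = RHS)
C. LHS = 2, RHS = 2 → holds here (LHS = RHS)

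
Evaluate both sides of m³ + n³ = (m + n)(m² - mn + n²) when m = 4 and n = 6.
LHS = 4³ + 6³ = 280
RHS = (4 + 6)(4² - 4·6 + 6²) = 280

LHS = RHS: the two sides agree.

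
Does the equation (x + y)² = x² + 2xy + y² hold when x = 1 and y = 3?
Holds

Substituting x = 1, y = 3:

LHS = (1 + 3)² = 16
RHS = 1² + 2·1·3 + 3² = 16

LHS = RHS, so the equation holds at this point.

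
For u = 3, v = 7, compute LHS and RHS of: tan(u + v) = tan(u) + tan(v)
LHS = tan(3 + 7) = tan(10) ≈ 0.6484
RHS = tan(3) + tan(7) ≈ 0.7289

LHS ≠ RHS (they differ by about 0.08054), so the equation does not hold here.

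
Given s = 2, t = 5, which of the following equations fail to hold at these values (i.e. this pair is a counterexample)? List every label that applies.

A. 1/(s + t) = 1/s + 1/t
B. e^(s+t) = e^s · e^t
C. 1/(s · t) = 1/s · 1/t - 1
A, C

Evaluating each claim at the given values:
A. LHS = 1/7, RHS = 7/10 → fails here (LHS ≠ RHS)
B. LHS = e^7 ≈ 1097, RHS = e^7 ≈ 1097 → holds here (LHS = RHS)
C. LHS = 1/10, RHS = -9/10 → fails here (LHS ≠ RHS)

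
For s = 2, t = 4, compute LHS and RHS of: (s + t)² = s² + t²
LHS = (2 + 4)² = 36
RHS = 2² + 4² = 20

LHS ≠ RHS, so the equation does not hold here.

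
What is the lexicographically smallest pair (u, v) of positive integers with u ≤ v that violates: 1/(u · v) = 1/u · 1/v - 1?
Substituting (1, 1) into the claim:
LHS = 1/(1 · 1) = 1
RHS = 1/1 · 1/1 - 1 = 0

Since LHS ≠ RHS, this pair disproves the claim, and no lexicographically smaller pair (u ≤ v, positive integers) does.

For instance (3, 6) is also a counterexample (LHS = 1/18, RHS = -17/18), but it's lexicographically larger.

Answer: (u, v) = (1, 1)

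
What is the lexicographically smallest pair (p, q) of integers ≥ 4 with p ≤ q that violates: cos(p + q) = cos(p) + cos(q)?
Substituting (4, 4) into the claim:
LHS = cos(4 + 4) = cos(8) ≈ -0.1455
RHS = cos(4) + cos(4) = 2·cos(4) ≈ -1.307

Since LHS ≠ RHS, this pair disproves the claim, and no lexicographically smaller pair (p ≤ q, integers ≥ 4) does.

For instance (10, 10) is also a counterexample (LHS = cos(20) ≈ 0.4081, RHS = 2·cos(10) ≈ -1.678), but it's lexicographically larger.

Answer: (p, q) = (4, 4)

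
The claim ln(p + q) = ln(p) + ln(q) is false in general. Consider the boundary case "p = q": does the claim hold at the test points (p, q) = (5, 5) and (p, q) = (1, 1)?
No, fails at both test points

At (5, 5): LHS = ln(10) ≈ 2.303 ≠ RHS = 2·ln(5) ≈ 3.219
At (1, 1): LHS = ln(2) ≈ 0.6931 ≠ RHS = 0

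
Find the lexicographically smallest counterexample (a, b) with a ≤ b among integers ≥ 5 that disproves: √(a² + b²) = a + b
Substituting (5, 5) into the claim:
LHS = √(5² + 5²) = 5·√(2) ≈ 7.071
RHS = 5 + 5 = 10

Since LHS ≠ RHS, this pair disproves the claim, and no lexicographically smaller pair (a ≤ b, integers ≥ 5) does.

For instance (7, 12) is also a counterexample (LHS = √(193) ≈ 13.89, RHS = 19), but it's lexicographically larger.

Answer: (a, b) = (5, 5)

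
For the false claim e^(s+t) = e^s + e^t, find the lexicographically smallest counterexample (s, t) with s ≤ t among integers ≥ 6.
(s, t) = (6, 6)

Substituting (6, 6) into the claim:
LHS = e^(6+6) = e^12 ≈ 162754.8
RHS = e^6 + e^6 = 2·e^6 ≈ 806.9

Since LHS ≠ RHS, this pair disproves the claim, and no lexicographically smaller pair (s ≤ t, integers ≥ 6) does.

For instance (8, 10) is also a counterexample (LHS = e^18 ≈ 65659969.1, RHS = e^8 + e^10 ≈ 25007.4), but it's lexicographically larger.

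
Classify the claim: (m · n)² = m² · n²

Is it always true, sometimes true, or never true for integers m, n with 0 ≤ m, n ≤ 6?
Always true

The identity holds for every pair in the range. For instance at (m, n) = (1, 4): both sides equal 16.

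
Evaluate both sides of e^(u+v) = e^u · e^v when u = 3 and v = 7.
LHS = e^(3+7) = e^10 ≈ 22026.5
RHS = e^3 · e^7 = e^10 ≈ 22026.5

LHS = RHS: the two sides agree.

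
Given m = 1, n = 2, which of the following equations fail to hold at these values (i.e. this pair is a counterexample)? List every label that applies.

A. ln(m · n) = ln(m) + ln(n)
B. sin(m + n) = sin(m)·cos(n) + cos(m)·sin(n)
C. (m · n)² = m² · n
Evaluating each claim at the given values:
A. LHS = ln(2) ≈ 0.6931, RHS = ln(2) ≈ 0.6931 → holds here (LHS = RHS)
B. LHS = sin(3) ≈ 0.1411, RHS = sin(1)·cos(2) + sin(2)·cos(1) ≈ 0.1411 → holds here (LHS = RHS)
C. LHS = 4, RHS = 2 → fails here (LHS ≠ RHS)

Answer: C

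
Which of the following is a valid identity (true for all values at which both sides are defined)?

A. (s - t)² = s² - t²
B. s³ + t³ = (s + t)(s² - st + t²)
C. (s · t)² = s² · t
A: fails at (4, 6) — LHS = 4, RHS = -20.
B: holds — e.g. at (1, 1), both sides equal 2.
C: fails at (4, 5) — LHS = 400, RHS = 80.

Answer: B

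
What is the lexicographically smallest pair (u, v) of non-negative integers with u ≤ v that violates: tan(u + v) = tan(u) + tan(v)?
At (0, 6): both sides equal tan(6) ≈ -0.291, so it holds there.

Substituting (1, 1) into the claim:
LHS = tan(1 + 1) = tan(2) ≈ -2.185
RHS = tan(1) + tan(1) = 2·tan(1) ≈ 3.115

Since LHS ≠ RHS, this pair disproves the claim, and no lexicographically smaller pair (u ≤ v, non-negative integers) does.

For instance (2, 5) is also a counterexample (LHS = tan(7) ≈ 0.8714, RHS = tan(5) + tan(2) ≈ -5.566), but it's lexicographically larger.

Answer: (u, v) = (1, 1)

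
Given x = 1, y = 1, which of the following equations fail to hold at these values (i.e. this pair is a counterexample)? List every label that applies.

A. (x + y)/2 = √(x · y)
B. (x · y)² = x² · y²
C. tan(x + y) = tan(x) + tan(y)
C

Evaluating each claim at the given values:
A. LHS = 1, RHS = 1 → holds here (LHS = RHS)
B. LHS = 1, RHS = 1 → holds here (LHS = RHS)
C. LHS = tan(2) ≈ -2.185, RHS = 2·tan(1) ≈ 3.115 → fails here (LHS ≠ RHS)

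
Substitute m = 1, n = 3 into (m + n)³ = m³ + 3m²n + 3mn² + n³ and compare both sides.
LHS = (1 + 3)³ = 64
RHS = 1³ + 3·1²·3 + 3·1·3² + 3³ = 64

LHS = RHS: the two sides agree.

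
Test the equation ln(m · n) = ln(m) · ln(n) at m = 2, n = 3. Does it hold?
Substituting m = 2, n = 3:

LHS = ln(2 · 3) = ln(6) ≈ 1.792
RHS = ln(2) · ln(3) ≈ 0.7615

LHS ≠ RHS, so the equation does not hold at this point.

Answer: Fails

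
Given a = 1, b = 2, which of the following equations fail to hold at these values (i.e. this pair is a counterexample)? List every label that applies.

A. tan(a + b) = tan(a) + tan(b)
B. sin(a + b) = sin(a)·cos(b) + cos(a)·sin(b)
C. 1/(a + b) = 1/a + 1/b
Evaluating each claim at the given values:
A. LHS = tan(3) ≈ -0.1425, RHS = tan(2) + tan(1) ≈ -0.6276 → fails here (LHS ≠ RHS)
B. LHS = sin(3) ≈ 0.1411, RHS = sin(1)·cos(2) + sin(2)·cos(1) ≈ 0.1411 → holds here (LHS = RHS)
C. LHS = 1/3, RHS = 3/2 → fails here (LHS ≠ RHS)

Answer: A, C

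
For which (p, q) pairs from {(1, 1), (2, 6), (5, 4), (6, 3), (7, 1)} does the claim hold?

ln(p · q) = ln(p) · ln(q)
Testing each pair:
(1, 1): LHS = 0, RHS = 0 → holds
(2, 6): LHS = ln(12) ≈ 2.485, RHS = ln(2)·ln(6) ≈ 1.242 → fails
(5, 4): LHS = ln(20) ≈ 2.996, RHS = ln(4)·ln(5) ≈ 2.231 → fails
(6, 3): LHS = ln(18) ≈ 2.89, RHS = ln(3)·ln(6) ≈ 1.968 → fails
(7, 1): LHS = ln(7) ≈ 1.946, RHS = 0 → fails

1 of 5 pairs satisfies the claim.

Answer: (1, 1)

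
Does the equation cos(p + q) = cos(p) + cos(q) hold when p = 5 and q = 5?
Fails

Substituting p = 5, q = 5:

LHS = cos(5 + 5) = cos(10) ≈ -0.8391
RHS = cos(5) + cos(5) = 2·cos(5) ≈ 0.5673

LHS ≠ RHS, so the equation does not hold at this point.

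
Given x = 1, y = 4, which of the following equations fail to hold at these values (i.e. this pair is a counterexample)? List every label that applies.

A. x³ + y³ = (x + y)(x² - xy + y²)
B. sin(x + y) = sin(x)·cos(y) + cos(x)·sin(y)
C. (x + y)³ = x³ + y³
C

Evaluating each claim at the given values:
A. LHS = 65, RHS = 65 → holds here (LHS = RHS)
B. LHS = sin(5) ≈ -0.9589, RHS = sin(1)·cos(4) + sin(4)·cos(1) ≈ -0.9589 → holds here (LHS = RHS)
C. LHS = 125, RHS = 65 → fails here (LHS ≠ RHS)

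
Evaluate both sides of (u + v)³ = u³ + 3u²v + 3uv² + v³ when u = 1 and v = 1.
LHS = (1 + 1)³ = 8
RHS = 1³ + 3·1²·1 + 3·1·1² + 1³ = 8

LHS = RHS: the two sides agree.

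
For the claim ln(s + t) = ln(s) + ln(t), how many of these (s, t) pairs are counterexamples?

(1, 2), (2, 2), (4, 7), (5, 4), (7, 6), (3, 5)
Testing each pair:
(1, 2): LHS = ln(3) ≈ 1.099, RHS = ln(2) ≈ 0.6931 → counterexample
(2, 2): LHS = ln(4) ≈ 1.386, RHS = 2·ln(2) ≈ 1.386 → satisfies claim
(4, 7): LHS = ln(11) ≈ 2.398, RHS = ln(4) + ln(7) ≈ 3.332 → counterexample
(5, 4): LHS = ln(9) ≈ 2.197, RHS = ln(4) + ln(5) ≈ 2.996 → counterexample
(7, 6): LHS = ln(13) ≈ 2.565, RHS = ln(6) + ln(7) ≈ 3.738 → counterexample
(3, 5): LHS = ln(8) ≈ 2.079, RHS = ln(3) + ln(5) ≈ 2.708 → counterexample

That makes 5 counterexamples.

Answer: 5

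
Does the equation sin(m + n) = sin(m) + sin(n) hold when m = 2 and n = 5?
Fails

Substituting m = 2, n = 5:

LHS = sin(2 + 5) = sin(7) ≈ 0.657
RHS = sin(2) + sin(5) ≈ -0.04963

LHS ≠ RHS, so the equation does not hold at this point.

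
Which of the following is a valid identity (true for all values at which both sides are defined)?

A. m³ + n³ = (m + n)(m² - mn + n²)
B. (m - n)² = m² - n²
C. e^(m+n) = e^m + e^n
A: holds — e.g. at (5, 5), both sides equal 250.
B: fails at (2, 3) — LHS = 1, RHS = -5.
C: fails at (4, 4) — LHS = e^8 ≈ 2981, RHS = 2·e^4 ≈ 109.2.

Answer: A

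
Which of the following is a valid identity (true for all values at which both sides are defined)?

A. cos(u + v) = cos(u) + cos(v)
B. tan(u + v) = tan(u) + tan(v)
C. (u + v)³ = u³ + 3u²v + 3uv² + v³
A: fails at (6, 7) — LHS = cos(13) ≈ 0.9074, RHS = cos(7) + cos(6) ≈ 1.714.
B: fails at (4, 4) — LHS = tan(8) ≈ -6.8, RHS = 2·tan(4) ≈ 2.316.
C: holds — e.g. at (5, 8), both sides equal 2197.

Answer: C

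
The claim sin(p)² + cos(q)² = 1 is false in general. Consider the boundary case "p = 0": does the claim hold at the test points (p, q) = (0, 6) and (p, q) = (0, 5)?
At (0, 6): LHS = cos(6)² ≈ 0.9219 ≠ RHS = 1
At (0, 5): LHS = cos(5)² ≈ 0.08046 ≠ RHS = 1

Answer: No, fails at both test points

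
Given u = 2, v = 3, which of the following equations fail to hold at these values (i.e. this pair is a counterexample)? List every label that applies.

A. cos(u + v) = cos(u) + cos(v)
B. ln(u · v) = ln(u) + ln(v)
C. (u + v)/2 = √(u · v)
A, C

Evaluating each claim at the given values:
A. LHS = cos(5) ≈ 0.2837, RHS = cos(3) + cos(2) ≈ -1.406 → fails here (LHS ≠ RHS)
B. LHS = ln(6) ≈ 1.792, RHS = ln(2) + ln(3) ≈ 1.792 → holds here (LHS = RHS)
C. LHS = 5/2, RHS = √(6) ≈ 2.449 → fails here (LHS ≠ RHS)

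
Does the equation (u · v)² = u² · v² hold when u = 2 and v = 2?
Holds

Substituting u = 2, v = 2:

LHS = (2 · 2)² = 16
RHS = 2² · 2² = 16

LHS = RHS, so the equation holds at this point.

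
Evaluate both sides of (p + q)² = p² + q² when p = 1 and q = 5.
LHS = (1 + 5)² = 36
RHS = 1² + 5² = 26

LHS ≠ RHS, so the equation does not hold here.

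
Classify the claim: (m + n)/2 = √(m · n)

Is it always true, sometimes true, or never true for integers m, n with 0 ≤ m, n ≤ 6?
Sometimes true

It holds at (m, n) = (6, 6) (both sides equal 6), but fails at (m, n) = (4, 2) (LHS = 3, RHS = 2·√(2) ≈ 2.828).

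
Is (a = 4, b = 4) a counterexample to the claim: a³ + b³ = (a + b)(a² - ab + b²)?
No

Substituting a = 4, b = 4:
LHS = 4³ + 4³ = 128
RHS = (4 + 4)(4² - 4·4 + 4²) = 128

The sides agree, so this pair does not disprove the claim.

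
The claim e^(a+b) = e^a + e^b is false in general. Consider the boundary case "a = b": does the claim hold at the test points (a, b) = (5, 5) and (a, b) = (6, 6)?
No, fails at both test points

At (5, 5): LHS = e^10 ≈ 22026.5 ≠ RHS = 2·e^5 ≈ 296.8
At (6, 6): LHS = e^12 ≈ 162754.8 ≠ RHS = 2·e^6 ≈ 806.9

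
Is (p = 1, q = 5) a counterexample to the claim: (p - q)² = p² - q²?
Yes

Substituting p = 1, q = 5:
LHS = (1 - 5)² = 16
RHS = 1² - 5² = -24

Since LHS ≠ RHS, this pair disproves the claim.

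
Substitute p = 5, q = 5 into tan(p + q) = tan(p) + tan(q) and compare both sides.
LHS = tan(5 + 5) = tan(10) ≈ 0.6484
RHS = tan(5) + tan(5) = 2·tan(5) ≈ -6.761

LHS ≠ RHS (they differ by about 7.409), so the equation does not hold here.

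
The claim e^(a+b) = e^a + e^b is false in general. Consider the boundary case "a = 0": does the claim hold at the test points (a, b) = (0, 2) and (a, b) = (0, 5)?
No, fails at both test points

At (0, 2): LHS = e^2 ≈ 7.389 ≠ RHS = 1 + e^2 ≈ 8.389
At (0, 5): LHS = e^5 ≈ 148.4 ≠ RHS = 1 + e^5 ≈ 149.4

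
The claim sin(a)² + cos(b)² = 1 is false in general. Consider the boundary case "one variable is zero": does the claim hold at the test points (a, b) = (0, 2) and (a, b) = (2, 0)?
No, fails at both test points

At (0, 2): LHS = cos(2)² ≈ 0.1732 ≠ RHS = 1
At (2, 0): LHS = sin(2)² + 1 ≈ 1.827 ≠ RHS = 1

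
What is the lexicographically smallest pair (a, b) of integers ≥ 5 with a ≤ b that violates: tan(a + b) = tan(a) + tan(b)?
Substituting (5, 5) into the claim:
LHS = tan(5 + 5) = tan(10) ≈ 0.6484
RHS = tan(5) + tan(5) = 2·tan(5) ≈ -6.761

Since LHS ≠ RHS, this pair disproves the claim, and no lexicographically smaller pair (a ≤ b, integers ≥ 5) does.

For instance (5, 10) is also a counterexample (LHS = tan(15) ≈ -0.856, RHS = tan(5) + tan(10) ≈ -2.732), but it's lexicographically larger.

Answer: (a, b) = (5, 5)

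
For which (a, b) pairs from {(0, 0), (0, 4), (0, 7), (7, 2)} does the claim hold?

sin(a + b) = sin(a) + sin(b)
(0, 0), (0, 4), (0, 7)

Testing each pair:
(0, 0): LHS = 0, RHS = 0 → holds
(0, 4): LHS = sin(4) ≈ -0.7568, RHS = sin(4) ≈ -0.7568 → holds
(0, 7): LHS = sin(7) ≈ 0.657, RHS = sin(7) ≈ 0.657 → holds
(7, 2): LHS = sin(9) ≈ 0.4121, RHS = sin(7) + sin(2) ≈ 1.566 → fails

3 of 4 pairs satisfy the claim.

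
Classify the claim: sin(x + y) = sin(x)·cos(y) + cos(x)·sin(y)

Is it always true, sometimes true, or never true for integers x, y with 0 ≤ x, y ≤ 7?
The identity holds for every pair in the range. For instance at (x, y) = (5, 4): both sides equal sin(9) ≈ 0.4121.

Answer: Always true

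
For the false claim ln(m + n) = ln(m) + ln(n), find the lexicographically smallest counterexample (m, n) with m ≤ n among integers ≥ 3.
Substituting (3, 3) into the claim:
LHS = ln(3 + 3) = ln(6) ≈ 1.792
RHS = ln(3) + ln(3) = 2·ln(3) ≈ 2.197

Since LHS ≠ RHS, this pair disproves the claim, and no lexicographically smaller pair (m ≤ n, integers ≥ 3) does.

For instance (3, 9) is also a counterexample (LHS = ln(12) ≈ 2.485, RHS = ln(3) + ln(9) ≈ 3.296), but it's lexicographically larger.

Answer: (m, n) = (3, 3)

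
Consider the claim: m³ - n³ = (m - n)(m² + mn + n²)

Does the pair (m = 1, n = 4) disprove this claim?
Substituting m = 1, n = 4:
LHS = 1³ - 4³ = -63
RHS = (1 - 4)(1² + 1·4 + 4²) = -63

The sides agree, so this pair does not disprove the claim.

Answer: No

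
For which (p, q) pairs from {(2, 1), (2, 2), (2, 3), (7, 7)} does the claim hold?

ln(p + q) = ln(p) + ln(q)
(2, 2)

Testing each pair:
(2, 1): LHS = ln(3) ≈ 1.099, RHS = ln(2) ≈ 0.6931 → fails
(2, 2): LHS = ln(4) ≈ 1.386, RHS = 2·ln(2) ≈ 1.386 → holds
(2, 3): LHS = ln(5) ≈ 1.609, RHS = ln(2) + ln(3) ≈ 1.792 → fails
(7, 7): LHS = ln(14) ≈ 2.639, RHS = 2·ln(7) ≈ 3.892 → fails

1 of 4 pairs satisfies the claim.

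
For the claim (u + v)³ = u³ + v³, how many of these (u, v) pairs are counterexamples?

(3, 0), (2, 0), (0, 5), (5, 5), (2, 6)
Testing each pair:
(3, 0): LHS = 27, RHS = 27 → satisfies claim
(2, 0): LHS = 8, RHS = 8 → satisfies claim
(0, 5): LHS = 125, RHS = 125 → satisfies claim
(5, 5): LHS = 1000, RHS = 250 → counterexample
(2, 6): LHS = 512, RHS = 224 → counterexample

That makes 2 counterexamples.

Answer: 2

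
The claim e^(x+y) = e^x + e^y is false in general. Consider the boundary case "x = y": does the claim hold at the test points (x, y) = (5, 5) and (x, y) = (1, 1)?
At (5, 5): LHS = e^10 ≈ 22026.5 ≠ RHS = 2·e^5 ≈ 296.8
At (1, 1): LHS = e^2 ≈ 7.389 ≠ RHS = 2·e ≈ 5.437

Answer: No, fails at both test points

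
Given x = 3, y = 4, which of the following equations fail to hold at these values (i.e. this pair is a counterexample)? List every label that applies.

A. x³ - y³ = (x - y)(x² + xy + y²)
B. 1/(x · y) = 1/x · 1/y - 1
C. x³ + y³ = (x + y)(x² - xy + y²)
Evaluating each claim at the given values:
A. LHS = -37, RHS = -37 → holds here (LHS = RHS)
B. LHS = 1/12, RHS = -11/12 → fails here (LHS ≠ RHS)
C. LHS = 91, RHS = 91 → holds here (LHS = RHS)

Answer: B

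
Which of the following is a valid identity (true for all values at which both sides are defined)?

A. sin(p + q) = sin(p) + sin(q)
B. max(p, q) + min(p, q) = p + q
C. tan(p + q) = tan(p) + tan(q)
A: fails at (2, 2) — LHS = sin(4) ≈ -0.7568, RHS = 2·sin(2) ≈ 1.819.
B: holds — e.g. at (3, 5), both sides equal 8.
C: fails at (5, 8) — LHS = tan(13) ≈ 0.463, RHS = tan(8) + tan(5) ≈ -10.18.

Answer: B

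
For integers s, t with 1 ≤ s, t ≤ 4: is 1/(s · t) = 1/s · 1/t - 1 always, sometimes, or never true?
Never true

The claim fails for every pair in the range. For instance at (s, t) = (4, 1): LHS = 1/4, RHS = -3/4.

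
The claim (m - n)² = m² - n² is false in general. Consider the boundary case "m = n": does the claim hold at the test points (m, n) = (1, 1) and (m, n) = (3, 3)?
Yes, holds at both test points

At (1, 1): LHS = 0, RHS = 0 → equal
At (3, 3): LHS = 0, RHS = 0 → equal

So the claim does hold at both of these boundary points, even though it is not an identity.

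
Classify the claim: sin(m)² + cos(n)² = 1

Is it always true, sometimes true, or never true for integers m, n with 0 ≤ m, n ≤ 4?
It holds at (m, n) = (2, 2) (both sides equal 1), but fails at (m, n) = (3, 4) (LHS = sin(3)² + cos(4)² ≈ 0.4472, RHS = 1).

Answer: Sometimes true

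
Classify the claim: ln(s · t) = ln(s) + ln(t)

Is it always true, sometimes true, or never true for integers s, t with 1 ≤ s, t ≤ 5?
Always true

The identity holds for every pair in the range. For instance at (s, t) = (1, 1): both sides equal 0.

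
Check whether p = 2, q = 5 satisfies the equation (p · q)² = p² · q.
Substituting p = 2, q = 5:

LHS = (2 · 5)² = 100
RHS = 2² · 5 = 20

LHS ≠ RHS, so the equation does not hold at this point.

Answer: Fails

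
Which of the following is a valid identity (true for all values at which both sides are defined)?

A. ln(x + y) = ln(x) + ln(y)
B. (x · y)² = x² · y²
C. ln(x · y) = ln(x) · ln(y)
A: fails at (4, 5) — LHS = ln(9) ≈ 2.197, RHS = ln(4) + ln(5) ≈ 2.996.
B: holds — e.g. at (2, 3), both sides equal 36.
C: fails at (6, 7) — LHS = ln(42) ≈ 3.738, RHS = ln(6)·ln(7) ≈ 3.487.

Answer: B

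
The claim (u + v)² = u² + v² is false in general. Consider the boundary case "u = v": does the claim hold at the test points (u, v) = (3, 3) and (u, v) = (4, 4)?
No, fails at both test points

At (3, 3): LHS = 36 ≠ RHS = 18
At (4, 4): LHS = 64 ≠ RHS = 32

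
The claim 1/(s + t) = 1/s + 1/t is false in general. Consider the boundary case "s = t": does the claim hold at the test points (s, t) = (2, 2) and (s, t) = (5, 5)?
At (2, 2): LHS = 1/4 ≠ RHS = 1
At (5, 5): LHS = 1/10 ≠ RHS = 2/5

Answer: No, fails at both test points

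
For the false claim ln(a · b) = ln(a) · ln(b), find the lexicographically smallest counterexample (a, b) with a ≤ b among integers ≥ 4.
(a, b) = (4, 4)

Substituting (4, 4) into the claim:
LHS = ln(4 · 4) = ln(16) ≈ 2.773
RHS = ln(4) · ln(4) = ln(4)² ≈ 1.922

Since LHS ≠ RHS, this pair disproves the claim, and no lexicographically smaller pair (a ≤ b, integers ≥ 4) does.

For instance (10, 10) is also a counterexample (LHS = ln(100) ≈ 4.605, RHS = ln(10)² ≈ 5.302), but it's lexicographically larger.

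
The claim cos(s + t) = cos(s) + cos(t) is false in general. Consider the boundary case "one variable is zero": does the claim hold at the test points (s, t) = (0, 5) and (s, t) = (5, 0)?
No, fails at both test points

At (0, 5): LHS = cos(5) ≈ 0.2837 ≠ RHS = cos(5) + 1 ≈ 1.284
At (5, 0): LHS = cos(5) ≈ 0.2837 ≠ RHS = cos(5) + 1 ≈ 1.284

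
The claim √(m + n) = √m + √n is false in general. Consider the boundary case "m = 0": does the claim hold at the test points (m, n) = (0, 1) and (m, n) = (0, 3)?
Yes, holds at both test points

At (0, 1): LHS = 1, RHS = 1 → equal
At (0, 3): LHS = √(3) ≈ 1.732, RHS = √(3) ≈ 1.732 → equal

So the claim does hold at both of these boundary points, even though it is not an identity.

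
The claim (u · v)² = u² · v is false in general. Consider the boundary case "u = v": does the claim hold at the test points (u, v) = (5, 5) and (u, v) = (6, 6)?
At (5, 5): LHS = 625 ≠ RHS = 125
At (6, 6): LHS = 1296 ≠ RHS = 216

Answer: No, fails at both test points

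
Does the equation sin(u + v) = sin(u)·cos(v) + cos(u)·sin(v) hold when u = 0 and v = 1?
Substituting u = 0, v = 1:

LHS = sin(0 + 1) = sin(1) ≈ 0.8415
RHS = sin(0)·cos(1) + cos(0)·sin(1) = sin(1) ≈ 0.8415

LHS = RHS, so the equation holds at this point.

Answer: Holds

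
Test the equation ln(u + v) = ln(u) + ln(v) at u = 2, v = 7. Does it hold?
Substituting u = 2, v = 7:

LHS = ln(2 + 7) = ln(9) ≈ 2.197
RHS = ln(2) + ln(7) ≈ 2.639

LHS ≠ RHS, so the equation does not hold at this point.

Answer: Fails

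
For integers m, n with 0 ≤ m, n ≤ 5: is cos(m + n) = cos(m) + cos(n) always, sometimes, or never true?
The claim fails for every pair in the range. For instance at (m, n) = (3, 5): LHS = cos(8) ≈ -0.1455, RHS = cos(3) + cos(5) ≈ -0.7063.

Answer: Never true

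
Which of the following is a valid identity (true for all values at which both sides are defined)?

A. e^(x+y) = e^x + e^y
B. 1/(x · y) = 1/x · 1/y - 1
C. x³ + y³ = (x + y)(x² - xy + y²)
A: fails at (1, 2) — LHS = e^3 ≈ 20.09, RHS = e + e^2 ≈ 10.11.
B: fails at (5, 8) — LHS = 1/40, RHS = -39/40.
C: holds — e.g. at (1, 2), both sides equal 9.

Answer: C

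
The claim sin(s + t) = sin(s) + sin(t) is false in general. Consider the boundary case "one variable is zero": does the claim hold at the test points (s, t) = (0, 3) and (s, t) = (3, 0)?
At (0, 3): LHS = sin(3) ≈ 0.1411, RHS = sin(3) ≈ 0.1411 → equal
At (3, 0): LHS = sin(3) ≈ 0.1411, RHS = sin(3) ≈ 0.1411 → equal

So the claim does hold at both of these boundary points, even though it is not an identity.

Answer: Yes, holds at both test points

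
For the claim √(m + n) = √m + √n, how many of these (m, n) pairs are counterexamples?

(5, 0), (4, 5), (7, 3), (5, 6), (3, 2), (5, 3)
5

Testing each pair:
(5, 0): LHS = √(5) ≈ 2.236, RHS = √(5) ≈ 2.236 → satisfies claim
(4, 5): LHS = 3, RHS = 2 + √(5) ≈ 4.236 → counterexample
(7, 3): LHS = √(10) ≈ 3.162, RHS = √(3) + √(7) ≈ 4.378 → counterexample
(5, 6): LHS = √(11) ≈ 3.317, RHS = √(5) + √(6) ≈ 4.686 → counterexample
(3, 2): LHS = √(5) ≈ 2.236, RHS = √(2) + √(3) ≈ 3.146 → counterexample
(5, 3): LHS = 2·√(2) ≈ 2.828, RHS = √(3) + √(5) ≈ 3.968 → counterexample

That makes 5 counterexamples.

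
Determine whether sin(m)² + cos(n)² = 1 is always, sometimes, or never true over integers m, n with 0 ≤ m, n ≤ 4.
It holds at (m, n) = (1, 1) (both sides equal 1), but fails at (m, n) = (4, 0) (LHS = sin(4)² + 1 ≈ 1.573, RHS = 1).

Answer: Sometimes true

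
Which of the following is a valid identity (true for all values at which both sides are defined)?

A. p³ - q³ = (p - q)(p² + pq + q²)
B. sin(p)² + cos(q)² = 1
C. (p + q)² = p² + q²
A: holds — e.g. at (4, 6), both sides equal -152.
B: fails at (5, 8) — LHS = cos(8)² + sin(5)² ≈ 0.9407, RHS = 1.
C: fails at (4, 6) — LHS = 100, RHS = 52.

Answer: A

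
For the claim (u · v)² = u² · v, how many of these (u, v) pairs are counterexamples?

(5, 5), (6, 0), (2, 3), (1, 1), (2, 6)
3

Testing each pair:
(5, 5): LHS = 625, RHS = 125 → counterexample
(6, 0): LHS = 0, RHS = 0 → satisfies claim
(2, 3): LHS = 36, RHS = 12 → counterexample
(1, 1): LHS = 1, RHS = 1 → satisfies claim
(2, 6): LHS = 144, RHS = 24 → counterexample

That makes 3 counterexamples.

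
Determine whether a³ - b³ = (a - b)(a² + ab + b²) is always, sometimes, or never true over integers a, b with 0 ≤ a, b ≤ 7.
Always true

The identity holds for every pair in the range. For instance at (a, b) = (0, 2): both sides equal -8.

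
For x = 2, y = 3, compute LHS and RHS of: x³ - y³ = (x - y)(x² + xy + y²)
LHS = 2³ - 3³ = -19
RHS = (2 - 3)(2² + 2·3 + 3²) = -19

LHS = RHS: the two sides agree.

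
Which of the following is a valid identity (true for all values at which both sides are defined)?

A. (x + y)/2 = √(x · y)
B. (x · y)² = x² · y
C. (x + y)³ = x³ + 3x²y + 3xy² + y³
A: fails at (2, 5) — LHS = 7/2, RHS = √(10) ≈ 3.162.
B: fails at (1, 3) — LHS = 9, RHS = 3.
C: holds — e.g. at (5, 8), both sides equal 2197.

Answer: C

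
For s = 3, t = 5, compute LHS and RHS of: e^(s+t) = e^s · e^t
LHS = e^(3+5) = e^8 ≈ 2981
RHS = e^3 · e^5 = e^8 ≈ 2981

LHS = RHS: the two sides agree.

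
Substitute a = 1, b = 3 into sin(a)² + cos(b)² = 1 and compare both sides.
LHS = sin(1)² + cos(3)² ≈ 1.688
RHS = 1

LHS ≠ RHS (they differ by about 0.6882), so the equation does not hold here.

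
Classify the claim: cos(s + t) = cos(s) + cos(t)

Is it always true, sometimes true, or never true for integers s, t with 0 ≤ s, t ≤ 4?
The claim fails for every pair in the range. For instance at (s, t) = (1, 0): LHS = cos(1) ≈ 0.5403, RHS = cos(1) + 1 ≈ 1.54.

Answer: Never true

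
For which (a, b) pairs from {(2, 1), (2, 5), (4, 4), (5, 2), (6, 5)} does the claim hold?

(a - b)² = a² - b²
Testing each pair:
(2, 1): LHS = 1, RHS = 3 → fails
(2, 5): LHS = 9, RHS = -21 → fails
(4, 4): LHS = 0, RHS = 0 → holds
(5, 2): LHS = 9, RHS = 21 → fails
(6, 5): LHS = 1, RHS = 11 → fails

1 of 5 pairs satisfies the claim.

Answer: (4, 4)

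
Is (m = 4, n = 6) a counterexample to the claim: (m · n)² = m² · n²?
No

Substituting m = 4, n = 6:
LHS = (4 · 6)² = 576
RHS = 4² · 6² = 576

The sides agree, so this pair does not disprove the claim.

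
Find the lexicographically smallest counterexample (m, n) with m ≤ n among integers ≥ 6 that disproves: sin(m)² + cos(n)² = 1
(m, n) = (6, 7)

At (6, 6): both sides equal 1, so it holds there.

Substituting (6, 7) into the claim:
LHS = sin(6)² + cos(7)² ≈ 0.6464
RHS = 1

Since LHS ≠ RHS, this pair disproves the claim, and no lexicographically smaller pair (m ≤ n, integers ≥ 6) does.

For instance (7, 10) is also a counterexample (LHS = sin(7)² + cos(10)² ≈ 1.136, RHS = 1), but it's lexicographically larger.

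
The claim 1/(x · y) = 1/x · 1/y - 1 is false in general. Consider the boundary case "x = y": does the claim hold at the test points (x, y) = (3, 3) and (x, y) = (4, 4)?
At (3, 3): LHS = 1/9 ≠ RHS = -8/9
At (4, 4): LHS = 1/16 ≠ RHS = -15/16

Answer: No, fails at both test points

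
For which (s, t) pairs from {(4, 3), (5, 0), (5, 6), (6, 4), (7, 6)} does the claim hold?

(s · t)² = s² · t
(5, 0)

Testing each pair:
(4, 3): LHS = 144, RHS = 48 → fails
(5, 0): LHS = 0, RHS = 0 → holds
(5, 6): LHS = 900, RHS = 150 → fails
(6, 4): LHS = 576, RHS = 144 → fails
(7, 6): LHS = 1764, RHS = 294 → fails

1 of 5 pairs satisfies the claim.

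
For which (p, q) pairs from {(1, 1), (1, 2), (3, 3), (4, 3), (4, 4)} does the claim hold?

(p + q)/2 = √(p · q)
(1, 1), (3, 3), (4, 4)

Testing each pair:
(1, 1): LHS = 1, RHS = 1 → holds
(1, 2): LHS = 3/2, RHS = √(2) ≈ 1.414 → fails
(3, 3): LHS = 3, RHS = 3 → holds
(4, 3): LHS = 7/2, RHS = 2·√(3) ≈ 3.464 → fails
(4, 4): LHS = 4, RHS = 4 → holds

3 of 5 pairs satisfy the claim.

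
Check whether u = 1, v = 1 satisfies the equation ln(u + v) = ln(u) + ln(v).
Substituting u = 1, v = 1:

LHS = ln(1 + 1) = ln(2) ≈ 0.6931
RHS = ln(1) + ln(1) = 0

LHS ≠ RHS, so the equation does not hold at this point.

Answer: Fails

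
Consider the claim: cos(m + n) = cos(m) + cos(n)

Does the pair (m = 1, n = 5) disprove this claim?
Yes

Substituting m = 1, n = 5:
LHS = cos(1 + 5) = cos(6) ≈ 0.9602
RHS = cos(1) + cos(5) ≈ 0.824

Since LHS ≠ RHS, this pair disproves the claim.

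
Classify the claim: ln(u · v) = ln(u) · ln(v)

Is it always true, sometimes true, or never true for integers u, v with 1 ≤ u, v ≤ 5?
It holds at (u, v) = (1, 1) (both sides equal 0), but fails at (u, v) = (2, 3) (LHS = ln(6) ≈ 1.792, RHS = ln(2)·ln(3) ≈ 0.7615).

Answer: Sometimes true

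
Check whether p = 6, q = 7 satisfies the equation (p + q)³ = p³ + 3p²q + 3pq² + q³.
Holds

Substituting p = 6, q = 7:

LHS = (6 + 7)³ = 2197
RHS = 6³ + 3·6²·7 + 3·6·7² + 7³ = 2197

LHS = RHS, so the equation holds at this point.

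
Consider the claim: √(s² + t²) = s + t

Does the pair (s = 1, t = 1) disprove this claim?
Substituting s = 1, t = 1:
LHS = √(1² + 1²) = √(2) ≈ 1.414
RHS = 1 + 1 = 2

Since LHS ≠ RHS, this pair disproves the claim.

Answer: Yes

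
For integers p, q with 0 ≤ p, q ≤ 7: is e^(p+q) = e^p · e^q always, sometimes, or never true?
Always true

The identity holds for every pair in the range. For instance at (p, q) = (2, 2): both sides equal e^4 ≈ 54.6.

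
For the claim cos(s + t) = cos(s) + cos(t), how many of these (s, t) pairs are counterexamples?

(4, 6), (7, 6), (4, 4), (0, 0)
4

Testing each pair:
(4, 6): LHS = cos(10) ≈ -0.8391, RHS = cos(4) + cos(6) ≈ 0.3065 → counterexample
(7, 6): LHS = cos(13) ≈ 0.9074, RHS = cos(7) + cos(6) ≈ 1.714 → counterexample
(4, 4): LHS = cos(8) ≈ -0.1455, RHS = 2·cos(4) ≈ -1.307 → counterexample
(0, 0): LHS = 1, RHS = 2 → counterexample

That makes 4 counterexamples.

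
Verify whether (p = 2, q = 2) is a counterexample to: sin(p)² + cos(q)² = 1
Substituting p = 2, q = 2:
LHS = sin(2)² + cos(2)² = 1
RHS = 1

The sides agree, so this pair does not disprove the claim.

Answer: No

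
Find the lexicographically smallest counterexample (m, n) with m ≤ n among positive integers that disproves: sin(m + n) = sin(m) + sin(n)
(m, n) = (1, 1)

Substituting (1, 1) into the claim:
LHS = sin(1 + 1) = sin(2) ≈ 0.9093
RHS = sin(1) + sin(1) = 2·sin(1) ≈ 1.683

Since LHS ≠ RHS, this pair disproves the claim, and no lexicographically smaller pair (m ≤ n, positive integers) does.

For instance (8, 8) is also a counterexample (LHS = sin(16) ≈ -0.2879, RHS = 2·sin(8) ≈ 1.979), but it's lexicographically larger.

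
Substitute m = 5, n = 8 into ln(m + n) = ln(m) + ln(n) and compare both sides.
LHS = ln(5 + 8) = ln(13) ≈ 2.565
RHS = ln(5) + ln(8) ≈ 3.689

LHS ≠ RHS (they differ by about 1.124), so the equation does not hold here.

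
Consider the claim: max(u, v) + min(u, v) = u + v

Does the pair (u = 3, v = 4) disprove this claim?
No

Substituting u = 3, v = 4:
LHS = max(3, 4) + min(3, 4) = 7
RHS = 3 + 4 = 7

The sides agree, so this pair does not disprove the claim.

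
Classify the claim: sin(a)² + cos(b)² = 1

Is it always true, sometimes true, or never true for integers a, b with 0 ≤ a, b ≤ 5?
Sometimes true

It holds at (a, b) = (0, 0) (both sides equal 1), but fails at (a, b) = (5, 2) (LHS = cos(2)² + sin(5)² ≈ 1.093, RHS = 1).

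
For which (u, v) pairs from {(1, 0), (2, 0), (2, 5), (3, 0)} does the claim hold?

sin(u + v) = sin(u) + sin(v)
(1, 0), (2, 0), (3, 0)

Testing each pair:
(1, 0): LHS = sin(1) ≈ 0.8415, RHS = sin(1) ≈ 0.8415 → holds
(2, 0): LHS = sin(2) ≈ 0.9093, RHS = sin(2) ≈ 0.9093 → holds
(2, 5): LHS = sin(7) ≈ 0.657, RHS = sin(5) + sin(2) ≈ -0.04963 → fails
(3, 0): LHS = sin(3) ≈ 0.1411, RHS = sin(3) ≈ 0.1411 → holds

3 of 4 pairs satisfy the claim.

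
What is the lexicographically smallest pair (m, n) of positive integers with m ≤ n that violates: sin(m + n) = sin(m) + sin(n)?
Substituting (1, 1) into the claim:
LHS = sin(1 + 1) = sin(2) ≈ 0.9093
RHS = sin(1) + sin(1) = 2·sin(1) ≈ 1.683

Since LHS ≠ RHS, this pair disproves the claim, and no lexicographically smaller pair (m ≤ n, positive integers) does.

For instance (6, 8) is also a counterexample (LHS = sin(14) ≈ 0.9906, RHS = sin(6) + sin(8) ≈ 0.7099), but it's lexicographically larger.

Answer: (m, n) = (1, 1)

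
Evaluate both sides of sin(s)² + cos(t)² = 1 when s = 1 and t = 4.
LHS = sin(1)² + cos(4)² ≈ 1.135
RHS = 1

LHS ≠ RHS (they differ by about 0.1353), so the equation does not hold here.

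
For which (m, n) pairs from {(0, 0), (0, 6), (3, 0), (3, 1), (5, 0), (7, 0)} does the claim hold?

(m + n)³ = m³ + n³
(0, 0), (0, 6), (3, 0), (5, 0), (7, 0)

Testing each pair:
(0, 0): LHS = 0, RHS = 0 → holds
(0, 6): LHS = 216, RHS = 216 → holds
(3, 0): LHS = 27, RHS = 27 → holds
(3, 1): LHS = 64, RHS = 28 → fails
(5, 0): LHS = 125, RHS = 125 → holds
(7, 0): LHS = 343, RHS = 343 → holds

5 of 6 pairs satisfy the claim.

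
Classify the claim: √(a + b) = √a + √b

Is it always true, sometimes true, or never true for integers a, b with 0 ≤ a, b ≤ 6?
Sometimes true

It holds at (a, b) = (2, 0) (both sides equal √(2) ≈ 1.414), but fails at (a, b) = (6, 6) (LHS = 2·√(3) ≈ 3.464, RHS = 2·√(6) ≈ 4.899).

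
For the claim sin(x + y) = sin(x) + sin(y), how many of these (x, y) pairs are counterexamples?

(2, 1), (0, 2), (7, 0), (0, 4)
1

Testing each pair:
(2, 1): LHS = sin(3) ≈ 0.1411, RHS = sin(1) + sin(2) ≈ 1.751 → counterexample
(0, 2): LHS = sin(2) ≈ 0.9093, RHS = sin(2) ≈ 0.9093 → satisfies claim
(7, 0): LHS = sin(7) ≈ 0.657, RHS = sin(7) ≈ 0.657 → satisfies claim
(0, 4): LHS = sin(4) ≈ -0.7568, RHS = sin(4) ≈ -0.7568 → satisfies claim

That makes 1 counterexample.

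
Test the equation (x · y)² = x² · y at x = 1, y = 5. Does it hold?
Substituting x = 1, y = 5:

LHS = (1 · 5)² = 25
RHS = 1² · 5 = 5

LHS ≠ RHS, so the equation does not hold at this point.

Answer: Fails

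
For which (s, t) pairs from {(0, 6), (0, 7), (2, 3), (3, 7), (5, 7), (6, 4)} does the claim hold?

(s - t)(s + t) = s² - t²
Testing each pair:
(0, 6): LHS = -36, RHS = -36 → holds
(0, 7): LHS = -49, RHS = -49 → holds
(2, 3): LHS = -5, RHS = -5 → holds
(3, 7): LHS = -40, RHS = -40 → holds
(5, 7): LHS = -24, RHS = -24 → holds
(6, 4): LHS = 20, RHS = 20 → holds

Every pair satisfies the claim.

Answer: All pairs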